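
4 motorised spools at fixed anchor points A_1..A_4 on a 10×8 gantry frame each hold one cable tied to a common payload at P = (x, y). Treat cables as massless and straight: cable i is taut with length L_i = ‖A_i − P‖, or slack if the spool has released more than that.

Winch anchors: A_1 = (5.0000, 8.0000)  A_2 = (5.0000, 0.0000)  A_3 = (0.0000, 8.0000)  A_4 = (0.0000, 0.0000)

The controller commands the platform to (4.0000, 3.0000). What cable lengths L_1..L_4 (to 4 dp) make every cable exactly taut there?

cable 1: Δx=1.0000, Δy=5.0000; L_1 = √(Δx²+Δy²) = 5.0990
cable 2: Δx=1.0000, Δy=-3.0000; L_2 = √(Δx²+Δy²) = 3.1623
cable 3: Δx=-4.0000, Δy=5.0000; L_3 = √(Δx²+Δy²) = 6.4031
cable 4: Δx=-4.0000, Δy=-3.0000; L_4 = √(Δx²+Δy²) = 5.0000

(5.0990, 3.1623, 6.4031, 5.0000)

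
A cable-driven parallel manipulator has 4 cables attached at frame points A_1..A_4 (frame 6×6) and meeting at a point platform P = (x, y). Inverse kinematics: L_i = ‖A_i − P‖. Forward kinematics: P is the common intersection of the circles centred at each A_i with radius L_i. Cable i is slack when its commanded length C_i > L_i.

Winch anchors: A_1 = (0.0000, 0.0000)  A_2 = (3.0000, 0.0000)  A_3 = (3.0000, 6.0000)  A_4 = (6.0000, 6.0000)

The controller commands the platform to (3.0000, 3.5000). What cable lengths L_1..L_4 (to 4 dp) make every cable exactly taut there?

(4.6098, 3.5000, 2.5000, 3.9051)

cable 1: Δx=-3.0000, Δy=-3.5000; L_1 = √(Δx²+Δy²) = 4.6098
cable 2: Δx=0.0000, Δy=-3.5000; L_2 = √(Δx²+Δy²) = 3.5000
cable 3: Δx=0.0000, Δy=2.5000; L_3 = √(Δx²+Δy²) = 2.5000
cable 4: Δx=3.0000, Δy=2.5000; L_4 = √(Δx²+Δy²) = 3.9051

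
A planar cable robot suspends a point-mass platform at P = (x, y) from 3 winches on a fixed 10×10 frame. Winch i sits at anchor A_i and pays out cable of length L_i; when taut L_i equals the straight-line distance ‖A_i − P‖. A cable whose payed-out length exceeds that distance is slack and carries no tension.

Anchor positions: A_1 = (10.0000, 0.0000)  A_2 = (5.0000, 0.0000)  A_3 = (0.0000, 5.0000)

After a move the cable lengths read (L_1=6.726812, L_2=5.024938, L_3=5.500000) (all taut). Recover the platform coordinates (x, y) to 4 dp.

(5.5000, 5.0000)

each cable: (A_i−P)·(A_i−P) = L_i²; let q_i = ‖A_i‖²−L_i²
q_1 = 100.0000+0.0000−45.2500 = 54.7500
row 1: 10.0000x + 0.0000y = 55.0000  (q_2=-0.2500)
row 2: 20.0000x − 10.0000y = 60.0000  (q_3=-5.2500)
Cramer on rows 1–2 → x = 5.5000, y = 5.0000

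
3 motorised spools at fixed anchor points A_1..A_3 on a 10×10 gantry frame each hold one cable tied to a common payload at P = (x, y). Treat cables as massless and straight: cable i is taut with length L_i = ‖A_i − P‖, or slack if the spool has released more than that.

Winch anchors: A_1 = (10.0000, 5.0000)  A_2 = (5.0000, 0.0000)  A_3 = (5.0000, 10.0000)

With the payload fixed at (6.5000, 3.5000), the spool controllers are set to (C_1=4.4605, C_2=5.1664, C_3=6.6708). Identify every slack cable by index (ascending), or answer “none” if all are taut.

cable 1: √((3.5000)²+(1.5000)²)=3.8079, C_1=4.4605: slack
cable 2: √((-1.5000)²+(-3.5000)²)=3.8079, C_2=5.1664: slack
cable 3: √((-1.5000)²+(6.5000)²)=6.6708, C_3=6.6708: taut

1, 2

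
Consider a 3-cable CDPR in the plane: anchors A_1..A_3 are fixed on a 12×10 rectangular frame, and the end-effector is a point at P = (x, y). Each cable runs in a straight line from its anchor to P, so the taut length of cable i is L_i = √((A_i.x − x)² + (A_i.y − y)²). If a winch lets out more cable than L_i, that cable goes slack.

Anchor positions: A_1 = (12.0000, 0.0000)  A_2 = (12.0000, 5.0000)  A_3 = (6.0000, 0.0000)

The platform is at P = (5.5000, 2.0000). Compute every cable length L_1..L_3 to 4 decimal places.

L_1: Δ = A_1−P = (6.5000, -2.0000) → ‖Δ‖ = √46.2500 = 6.8007
L_2: Δ = A_2−P = (6.5000, 3.0000) → ‖Δ‖ = √51.2500 = 7.1589
L_3: Δ = A_3−P = (0.5000, -2.0000) → ‖Δ‖ = √4.2500 = 2.0616

(6.8007, 7.1589, 2.0616)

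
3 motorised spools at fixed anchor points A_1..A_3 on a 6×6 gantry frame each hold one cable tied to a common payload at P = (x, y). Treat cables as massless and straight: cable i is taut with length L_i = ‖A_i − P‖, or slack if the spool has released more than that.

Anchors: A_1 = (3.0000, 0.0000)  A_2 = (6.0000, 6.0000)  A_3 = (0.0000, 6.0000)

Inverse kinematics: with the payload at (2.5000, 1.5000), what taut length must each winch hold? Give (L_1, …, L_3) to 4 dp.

(1.5811, 5.7009, 5.1478)

cable 1: Δx=0.5000, Δy=-1.5000; L_1 = √(Δx²+Δy²) = 1.5811
cable 2: Δx=3.5000, Δy=4.5000; L_2 = √(Δx²+Δy²) = 5.7009
cable 3: Δx=-2.5000, Δy=4.5000; L_3 = √(Δx²+Δy²) = 5.1478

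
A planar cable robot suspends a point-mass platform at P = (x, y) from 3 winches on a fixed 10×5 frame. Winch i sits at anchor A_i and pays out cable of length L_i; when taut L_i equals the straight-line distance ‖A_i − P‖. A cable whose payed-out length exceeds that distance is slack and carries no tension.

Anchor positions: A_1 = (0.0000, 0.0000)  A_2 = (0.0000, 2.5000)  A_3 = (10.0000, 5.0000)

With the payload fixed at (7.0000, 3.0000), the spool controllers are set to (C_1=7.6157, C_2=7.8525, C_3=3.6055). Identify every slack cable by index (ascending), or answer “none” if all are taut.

2

i=1: geometric 7.6158 vs commanded 7.6157 ⇒ taut
i=2: geometric 7.0178 vs commanded 7.8525 ⇒ slack
i=3: geometric 3.6056 vs commanded 3.6055 ⇒ taut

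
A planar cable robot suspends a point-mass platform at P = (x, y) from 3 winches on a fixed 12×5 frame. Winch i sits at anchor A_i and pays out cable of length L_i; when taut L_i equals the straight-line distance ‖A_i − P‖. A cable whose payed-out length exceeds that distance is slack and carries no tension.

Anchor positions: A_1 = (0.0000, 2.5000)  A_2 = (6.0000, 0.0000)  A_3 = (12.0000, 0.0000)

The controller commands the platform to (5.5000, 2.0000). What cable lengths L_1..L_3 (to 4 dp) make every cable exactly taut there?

(5.5227, 2.0616, 6.8007)

cable 1: Δx=-5.5000, Δy=0.5000; L_1 = √(Δx²+Δy²) = 5.5227
cable 2: Δx=0.5000, Δy=-2.0000; L_2 = √(Δx²+Δy²) = 2.0616
cable 3: Δx=6.5000, Δy=-2.0000; L_3 = √(Δx²+Δy²) = 6.8007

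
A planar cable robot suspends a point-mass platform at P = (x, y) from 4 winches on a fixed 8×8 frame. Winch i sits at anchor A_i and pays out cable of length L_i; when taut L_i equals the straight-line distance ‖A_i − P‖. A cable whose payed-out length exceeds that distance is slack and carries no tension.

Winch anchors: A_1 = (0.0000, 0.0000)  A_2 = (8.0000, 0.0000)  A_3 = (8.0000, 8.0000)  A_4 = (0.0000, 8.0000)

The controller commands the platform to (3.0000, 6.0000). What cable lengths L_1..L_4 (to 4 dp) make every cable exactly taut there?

L_1: Δ = A_1−P = (-3.0000, -6.0000) → ‖Δ‖ = √45.0000 = 6.7082
L_2: Δ = A_2−P = (5.0000, -6.0000) → ‖Δ‖ = √61.0000 = 7.8102
L_3: Δ = A_3−P = (5.0000, 2.0000) → ‖Δ‖ = √29.0000 = 5.3852
L_4: Δ = A_4−P = (-3.0000, 2.0000) → ‖Δ‖ = √13.0000 = 3.6056

(6.7082, 7.8102, 5.3852, 3.6056)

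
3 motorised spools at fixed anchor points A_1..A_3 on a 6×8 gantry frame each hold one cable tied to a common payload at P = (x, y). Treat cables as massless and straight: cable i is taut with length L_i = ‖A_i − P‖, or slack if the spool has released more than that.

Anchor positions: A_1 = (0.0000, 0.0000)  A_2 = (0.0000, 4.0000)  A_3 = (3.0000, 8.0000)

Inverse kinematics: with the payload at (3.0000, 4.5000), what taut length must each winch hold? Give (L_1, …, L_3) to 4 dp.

L_1 = √((0.0000−3.0000)² + (0.0000−4.5000)²) = 5.4083
L_2 = √((0.0000−3.0000)² + (4.0000−4.5000)²) = 3.0414
L_3 = √((3.0000−3.0000)² + (8.0000−4.5000)²) = 3.5000

(5.4083, 3.0414, 3.5000)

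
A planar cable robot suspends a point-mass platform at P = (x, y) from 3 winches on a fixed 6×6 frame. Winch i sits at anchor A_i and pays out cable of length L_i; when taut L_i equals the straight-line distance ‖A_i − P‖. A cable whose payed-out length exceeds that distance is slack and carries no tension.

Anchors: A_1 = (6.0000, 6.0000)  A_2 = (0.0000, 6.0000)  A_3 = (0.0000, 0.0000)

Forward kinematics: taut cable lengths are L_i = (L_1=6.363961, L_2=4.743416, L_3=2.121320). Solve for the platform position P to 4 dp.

(1.5000, 1.5000)

expand ‖A_i−P‖²=L_i² and subtract eq 1 (c_i ≔ ‖A_i‖²−L_i²)
c_1 = 36.0000+36.0000−40.5000 = 31.5000
eq1−eq2 → [12.0000  0.0000]·P = 18.0000
eq1−eq3 → [12.0000  12.0000]·P = 36.0000
2×2 solve → P = (1.5000, 1.5000)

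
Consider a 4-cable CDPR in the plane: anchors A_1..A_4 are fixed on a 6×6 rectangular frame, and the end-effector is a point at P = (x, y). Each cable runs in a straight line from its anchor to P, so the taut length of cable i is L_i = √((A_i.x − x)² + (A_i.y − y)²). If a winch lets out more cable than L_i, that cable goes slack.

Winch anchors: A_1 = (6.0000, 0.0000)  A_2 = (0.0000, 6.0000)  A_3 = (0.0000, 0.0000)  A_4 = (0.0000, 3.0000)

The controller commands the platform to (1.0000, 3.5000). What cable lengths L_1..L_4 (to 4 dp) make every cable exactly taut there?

(6.1033, 2.6926, 3.6401, 1.1180)

cable 1: Δx=5.0000, Δy=-3.5000; L_1 = √(Δx²+Δy²) = 6.1033
cable 2: Δx=-1.0000, Δy=2.5000; L_2 = √(Δx²+Δy²) = 2.6926
cable 3: Δx=-1.0000, Δy=-3.5000; L_3 = √(Δx²+Δy²) = 3.6401
cable 4: Δx=-1.0000, Δy=-0.5000; L_4 = √(Δx²+Δy²) = 1.1180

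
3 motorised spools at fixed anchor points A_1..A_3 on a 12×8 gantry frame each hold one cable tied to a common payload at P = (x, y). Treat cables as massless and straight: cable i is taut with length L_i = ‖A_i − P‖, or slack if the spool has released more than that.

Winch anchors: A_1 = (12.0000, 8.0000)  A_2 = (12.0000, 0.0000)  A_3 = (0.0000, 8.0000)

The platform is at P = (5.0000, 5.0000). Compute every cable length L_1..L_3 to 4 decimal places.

cable 1: Δx=7.0000, Δy=3.0000; L_1 = √(Δx²+Δy²) = 7.6158
cable 2: Δx=7.0000, Δy=-5.0000; L_2 = √(Δx²+Δy²) = 8.6023
cable 3: Δx=-5.0000, Δy=3.0000; L_3 = √(Δx²+Δy²) = 5.8310

(7.6158, 8.6023, 5.8310)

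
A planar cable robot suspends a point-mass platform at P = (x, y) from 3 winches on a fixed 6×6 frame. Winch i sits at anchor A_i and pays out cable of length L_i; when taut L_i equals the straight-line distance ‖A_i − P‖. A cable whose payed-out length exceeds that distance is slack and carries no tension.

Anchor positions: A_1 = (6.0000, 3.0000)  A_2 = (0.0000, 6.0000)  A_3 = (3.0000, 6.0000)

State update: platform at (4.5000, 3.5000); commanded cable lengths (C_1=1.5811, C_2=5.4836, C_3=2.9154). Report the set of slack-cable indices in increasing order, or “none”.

2

cable 1: √((1.5000)²+(-0.5000)²)=1.5811, C_1=1.5811: taut
cable 2: √((-4.5000)²+(2.5000)²)=5.1478, C_2=5.4836: slack
cable 3: √((-1.5000)²+(2.5000)²)=2.9155, C_3=2.9154: taut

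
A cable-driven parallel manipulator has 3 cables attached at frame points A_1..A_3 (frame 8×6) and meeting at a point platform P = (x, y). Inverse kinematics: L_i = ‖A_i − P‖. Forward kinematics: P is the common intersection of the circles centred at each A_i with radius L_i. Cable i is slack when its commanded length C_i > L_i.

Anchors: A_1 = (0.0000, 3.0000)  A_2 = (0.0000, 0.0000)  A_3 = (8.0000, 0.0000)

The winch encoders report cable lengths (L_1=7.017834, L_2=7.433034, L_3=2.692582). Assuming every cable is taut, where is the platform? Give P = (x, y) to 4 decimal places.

circle eqns → linear via eq_j − eq_1; set k_j = A_j·A_j − L_j²
k_1 = 0.0000+9.0000−49.2500 = -40.2500
0.0000·x + 6.0000·y = k_1−k_2 = 15.0000
-16.0000·x + 6.0000·y = k_1−k_3 = -97.0000
solve first two rows → x=7.0000, y=2.5000

(7.0000, 2.5000)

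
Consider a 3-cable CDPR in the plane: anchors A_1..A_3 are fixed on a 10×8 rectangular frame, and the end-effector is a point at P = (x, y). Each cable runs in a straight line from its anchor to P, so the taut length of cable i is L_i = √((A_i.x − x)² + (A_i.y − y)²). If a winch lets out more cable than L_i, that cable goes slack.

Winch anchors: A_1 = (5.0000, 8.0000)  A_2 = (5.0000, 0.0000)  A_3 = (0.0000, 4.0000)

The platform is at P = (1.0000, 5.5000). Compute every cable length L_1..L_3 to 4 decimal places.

(4.7170, 6.8007, 1.8028)

L_1: Δ = A_1−P = (4.0000, 2.5000) → ‖Δ‖ = √22.2500 = 4.7170
L_2: Δ = A_2−P = (4.0000, -5.5000) → ‖Δ‖ = √46.2500 = 6.8007
L_3: Δ = A_3−P = (-1.0000, -1.5000) → ‖Δ‖ = √3.2500 = 1.8028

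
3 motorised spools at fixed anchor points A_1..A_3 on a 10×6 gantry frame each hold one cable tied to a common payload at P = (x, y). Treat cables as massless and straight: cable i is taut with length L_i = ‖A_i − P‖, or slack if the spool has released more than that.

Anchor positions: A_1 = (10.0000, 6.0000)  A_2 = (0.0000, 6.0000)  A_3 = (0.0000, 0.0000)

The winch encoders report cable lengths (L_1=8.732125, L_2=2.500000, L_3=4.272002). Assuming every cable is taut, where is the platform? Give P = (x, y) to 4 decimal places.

(1.5000, 4.0000)

expand ‖A_i−P‖²=L_i² and subtract eq 1 (q_i ≔ ‖A_i‖²−L_i²)
q_1 = 100.0000+36.0000−76.2500 = 59.7500
eq1−eq2 → [20.0000  0.0000]·P = 30.0000
eq1−eq3 → [20.0000  12.0000]·P = 78.0000
2×2 solve → P = (1.5000, 4.0000)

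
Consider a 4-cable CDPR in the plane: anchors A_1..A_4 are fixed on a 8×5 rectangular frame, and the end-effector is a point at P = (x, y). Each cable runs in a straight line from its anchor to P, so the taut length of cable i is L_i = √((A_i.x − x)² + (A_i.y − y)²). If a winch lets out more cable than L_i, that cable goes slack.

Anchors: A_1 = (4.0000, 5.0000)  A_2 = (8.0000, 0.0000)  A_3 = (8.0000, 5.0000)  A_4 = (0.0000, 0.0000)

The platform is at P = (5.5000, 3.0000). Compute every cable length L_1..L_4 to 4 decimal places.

L_1 = √((4.0000−5.5000)² + (5.0000−3.0000)²) = 2.5000
L_2 = √((8.0000−5.5000)² + (0.0000−3.0000)²) = 3.9051
L_3 = √((8.0000−5.5000)² + (5.0000−3.0000)²) = 3.2016
L_4 = √((0.0000−5.5000)² + (0.0000−3.0000)²) = 6.2650

(2.5000, 3.9051, 3.2016, 6.2650)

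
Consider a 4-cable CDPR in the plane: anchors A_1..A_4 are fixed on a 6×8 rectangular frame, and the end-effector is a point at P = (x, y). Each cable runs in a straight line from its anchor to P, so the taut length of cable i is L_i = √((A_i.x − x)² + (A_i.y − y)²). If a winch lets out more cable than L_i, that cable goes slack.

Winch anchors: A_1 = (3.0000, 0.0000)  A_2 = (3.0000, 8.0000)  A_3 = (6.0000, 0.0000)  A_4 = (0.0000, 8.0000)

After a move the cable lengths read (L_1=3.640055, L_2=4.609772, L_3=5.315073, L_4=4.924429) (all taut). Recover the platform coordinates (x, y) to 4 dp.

each cable: (A_i−P)·(A_i−P) = L_i²; let q_i = ‖A_i‖²−L_i²
q_1 = 9.0000+0.0000−13.2500 = -4.2500
row 1: 0.0000x − 16.0000y = -56.0000  (q_2=51.7500)
row 2: -6.0000x + 0.0000y = -12.0000  (q_3=7.7500)
row 3: 6.0000x − 16.0000y = -44.0000  (q_4=39.7500)
Cramer on rows 1–2 → x = 2.0000, y = 3.5000
check cable 4: ‖A_4−P‖² = 24.2500 ≈ L_4² = 24.2500 ✓

(2.0000, 3.5000)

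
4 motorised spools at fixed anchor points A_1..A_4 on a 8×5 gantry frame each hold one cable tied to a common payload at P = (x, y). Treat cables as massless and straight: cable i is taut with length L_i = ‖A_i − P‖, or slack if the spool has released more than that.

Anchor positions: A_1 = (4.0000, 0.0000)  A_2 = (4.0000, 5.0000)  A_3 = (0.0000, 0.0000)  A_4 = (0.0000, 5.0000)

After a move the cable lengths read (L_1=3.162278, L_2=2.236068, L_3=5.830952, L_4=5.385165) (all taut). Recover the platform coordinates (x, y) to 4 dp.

circle eqns → linear via eq_j − eq_1; set c_j = A_j·A_j − L_j²
c_1 = 16.0000+0.0000−10.0000 = 6.0000
0.0000·x − 10.0000·y = c_1−c_2 = -30.0000
8.0000·x + 0.0000·y = c_1−c_3 = 40.0000
8.0000·x − 10.0000·y = c_1−c_4 = 10.0000
solve first two rows → x=5.0000, y=3.0000
check cable 4: ‖A_4−P‖² = 29.0000 ≈ L_4² = 29.0000 ✓

(5.0000, 3.0000)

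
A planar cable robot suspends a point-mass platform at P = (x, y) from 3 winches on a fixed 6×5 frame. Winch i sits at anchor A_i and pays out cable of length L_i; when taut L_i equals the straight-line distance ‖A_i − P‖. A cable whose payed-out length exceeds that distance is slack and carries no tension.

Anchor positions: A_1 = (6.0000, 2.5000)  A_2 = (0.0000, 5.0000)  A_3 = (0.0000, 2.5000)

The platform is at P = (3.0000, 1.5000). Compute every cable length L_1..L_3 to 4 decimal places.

L_1: Δ = A_1−P = (3.0000, 1.0000) → ‖Δ‖ = √10.0000 = 3.1623
L_2: Δ = A_2−P = (-3.0000, 3.5000) → ‖Δ‖ = √21.2500 = 4.6098
L_3: Δ = A_3−P = (-3.0000, 1.0000) → ‖Δ‖ = √10.0000 = 3.1623

(3.1623, 4.6098, 3.1623)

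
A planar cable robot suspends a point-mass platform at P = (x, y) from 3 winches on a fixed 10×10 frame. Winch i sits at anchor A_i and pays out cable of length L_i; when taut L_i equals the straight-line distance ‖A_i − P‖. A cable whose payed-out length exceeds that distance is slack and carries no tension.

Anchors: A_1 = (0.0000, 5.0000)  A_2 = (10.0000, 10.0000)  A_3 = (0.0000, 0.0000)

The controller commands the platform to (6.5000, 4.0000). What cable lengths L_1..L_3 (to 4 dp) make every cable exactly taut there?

(6.5765, 6.9462, 7.6322)

L_1 = √((0.0000−6.5000)² + (5.0000−4.0000)²) = 6.5765
L_2 = √((10.0000−6.5000)² + (10.0000−4.0000)²) = 6.9462
L_3 = √((0.0000−6.5000)² + (0.0000−4.0000)²) = 7.6322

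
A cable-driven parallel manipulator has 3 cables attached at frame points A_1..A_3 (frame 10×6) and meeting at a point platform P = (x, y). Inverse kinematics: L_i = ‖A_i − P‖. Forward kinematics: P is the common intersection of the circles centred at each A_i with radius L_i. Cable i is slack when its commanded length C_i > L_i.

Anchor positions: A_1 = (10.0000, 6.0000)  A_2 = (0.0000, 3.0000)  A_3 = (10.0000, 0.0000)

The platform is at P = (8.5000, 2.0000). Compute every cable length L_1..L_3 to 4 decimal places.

L_1: Δ = A_1−P = (1.5000, 4.0000) → ‖Δ‖ = √18.2500 = 4.2720
L_2: Δ = A_2−P = (-8.5000, 1.0000) → ‖Δ‖ = √73.2500 = 8.5586
L_3: Δ = A_3−P = (1.5000, -2.0000) → ‖Δ‖ = √6.2500 = 2.5000

(4.2720, 8.5586, 2.5000)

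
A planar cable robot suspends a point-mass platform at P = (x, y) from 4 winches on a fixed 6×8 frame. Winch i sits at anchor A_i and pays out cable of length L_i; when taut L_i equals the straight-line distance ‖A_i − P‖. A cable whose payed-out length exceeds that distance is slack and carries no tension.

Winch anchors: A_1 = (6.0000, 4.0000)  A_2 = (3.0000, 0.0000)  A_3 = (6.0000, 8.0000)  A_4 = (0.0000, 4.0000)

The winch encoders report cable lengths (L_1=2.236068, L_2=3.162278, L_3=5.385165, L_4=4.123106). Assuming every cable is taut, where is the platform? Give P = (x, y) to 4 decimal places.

(4.0000, 3.0000)

circle eqns → linear via eq_j − eq_1; set k_j = A_j·A_j − L_j²
k_1 = 36.0000+16.0000−5.0000 = 47.0000
6.0000·x + 8.0000·y = k_1−k_2 = 48.0000
0.0000·x − 8.0000·y = k_1−k_3 = -24.0000
12.0000·x + 0.0000·y = k_1−k_4 = 48.0000
solve first two rows → x=4.0000, y=3.0000
check cable 4: ‖A_4−P‖² = 17.0000 ≈ L_4² = 17.0000 ✓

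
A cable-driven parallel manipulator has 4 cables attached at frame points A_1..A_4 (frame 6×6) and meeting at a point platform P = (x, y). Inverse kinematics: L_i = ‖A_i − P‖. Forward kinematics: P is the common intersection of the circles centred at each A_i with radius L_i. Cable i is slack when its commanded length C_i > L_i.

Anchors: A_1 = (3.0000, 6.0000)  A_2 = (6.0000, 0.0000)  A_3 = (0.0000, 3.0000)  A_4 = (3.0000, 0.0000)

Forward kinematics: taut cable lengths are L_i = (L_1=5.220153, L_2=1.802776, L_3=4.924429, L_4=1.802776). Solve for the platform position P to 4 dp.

circle eqns → linear via eq_j − eq_1; set q_j = A_j·A_j − L_j²
q_1 = 9.0000+36.0000−27.2500 = 17.7500
-6.0000·x + 12.0000·y = q_1−q_2 = -15.0000
6.0000·x + 6.0000·y = q_1−q_3 = 33.0000
0.0000·x + 12.0000·y = q_1−q_4 = 12.0000
solve first two rows → x=4.5000, y=1.0000
check cable 4: ‖A_4−P‖² = 3.2500 ≈ L_4² = 3.2500 ✓

(4.5000, 1.0000)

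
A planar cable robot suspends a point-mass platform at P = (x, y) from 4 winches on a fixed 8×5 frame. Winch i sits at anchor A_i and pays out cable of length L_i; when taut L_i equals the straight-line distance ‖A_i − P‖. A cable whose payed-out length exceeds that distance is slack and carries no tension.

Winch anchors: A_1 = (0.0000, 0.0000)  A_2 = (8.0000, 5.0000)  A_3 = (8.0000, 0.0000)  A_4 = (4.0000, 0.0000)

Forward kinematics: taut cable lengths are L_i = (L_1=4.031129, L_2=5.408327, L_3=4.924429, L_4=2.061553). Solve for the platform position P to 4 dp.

expand ‖A_i−P‖²=L_i² and subtract eq 1 (q_i ≔ ‖A_i‖²−L_i²)
q_1 = 0.0000+0.0000−16.2500 = -16.2500
eq1−eq2 → [-16.0000  -10.0000]·P = -76.0000
eq1−eq3 → [-16.0000  0.0000]·P = -56.0000
eq1−eq4 → [-8.0000  0.0000]·P = -28.0000
2×2 solve → P = (3.5000, 2.0000)
check cable 4: ‖A_4−P‖² = 4.2500 ≈ L_4² = 4.2500 ✓

(3.5000, 2.0000)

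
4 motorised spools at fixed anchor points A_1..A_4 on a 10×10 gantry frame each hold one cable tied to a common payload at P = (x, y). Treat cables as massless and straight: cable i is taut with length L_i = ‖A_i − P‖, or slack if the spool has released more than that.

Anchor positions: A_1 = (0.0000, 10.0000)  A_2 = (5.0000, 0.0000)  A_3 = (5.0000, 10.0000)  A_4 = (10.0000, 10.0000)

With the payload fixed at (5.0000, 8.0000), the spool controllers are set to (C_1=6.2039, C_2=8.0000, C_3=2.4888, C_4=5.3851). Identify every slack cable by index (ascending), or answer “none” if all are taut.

cable 1: √((-5.0000)²+(2.0000)²)=5.3852, C_1=6.2039: slack
cable 2: √((0.0000)²+(-8.0000)²)=8.0000, C_2=8.0000: taut
cable 3: √((0.0000)²+(2.0000)²)=2.0000, C_3=2.4888: slack
cable 4: √((5.0000)²+(2.0000)²)=5.3852, C_4=5.3851: taut

1, 3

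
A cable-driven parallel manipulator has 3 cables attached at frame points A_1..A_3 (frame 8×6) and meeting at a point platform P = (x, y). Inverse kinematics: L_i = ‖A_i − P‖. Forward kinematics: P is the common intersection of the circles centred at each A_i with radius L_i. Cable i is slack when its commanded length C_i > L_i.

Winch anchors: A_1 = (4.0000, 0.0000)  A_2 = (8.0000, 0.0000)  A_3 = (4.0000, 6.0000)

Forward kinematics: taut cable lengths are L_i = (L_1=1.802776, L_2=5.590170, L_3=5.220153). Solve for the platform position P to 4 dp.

each cable: (A_i−P)·(A_i−P) = L_i²; let k_i = ‖A_i‖²−L_i²
k_1 = 16.0000+0.0000−3.2500 = 12.7500
row 1: -8.0000x + 0.0000y = -20.0000  (k_2=32.7500)
row 2: 0.0000x − 12.0000y = -12.0000  (k_3=24.7500)
Cramer on rows 1–2 → x = 2.5000, y = 1.0000

(2.5000, 1.0000)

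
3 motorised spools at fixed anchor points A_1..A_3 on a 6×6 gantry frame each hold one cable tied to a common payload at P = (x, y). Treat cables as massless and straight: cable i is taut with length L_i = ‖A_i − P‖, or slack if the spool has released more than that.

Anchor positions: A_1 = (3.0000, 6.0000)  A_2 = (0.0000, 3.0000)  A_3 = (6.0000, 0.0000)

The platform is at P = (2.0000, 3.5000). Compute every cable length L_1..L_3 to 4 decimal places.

(2.6926, 2.0616, 5.3151)

L_1: Δ = A_1−P = (1.0000, 2.5000) → ‖Δ‖ = √7.2500 = 2.6926
L_2: Δ = A_2−P = (-2.0000, -0.5000) → ‖Δ‖ = √4.2500 = 2.0616
L_3: Δ = A_3−P = (4.0000, -3.5000) → ‖Δ‖ = √28.2500 = 5.3151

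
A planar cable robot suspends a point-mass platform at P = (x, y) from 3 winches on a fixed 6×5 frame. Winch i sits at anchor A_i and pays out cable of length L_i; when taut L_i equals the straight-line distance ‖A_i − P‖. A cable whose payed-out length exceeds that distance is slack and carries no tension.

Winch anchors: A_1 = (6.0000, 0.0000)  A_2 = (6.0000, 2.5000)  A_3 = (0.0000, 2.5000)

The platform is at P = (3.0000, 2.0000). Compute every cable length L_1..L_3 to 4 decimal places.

L_1: Δ = A_1−P = (3.0000, -2.0000) → ‖Δ‖ = √13.0000 = 3.6056
L_2: Δ = A_2−P = (3.0000, 0.5000) → ‖Δ‖ = √9.2500 = 3.0414
L_3: Δ = A_3−P = (-3.0000, 0.5000) → ‖Δ‖ = √9.2500 = 3.0414

(3.6056, 3.0414, 3.0414)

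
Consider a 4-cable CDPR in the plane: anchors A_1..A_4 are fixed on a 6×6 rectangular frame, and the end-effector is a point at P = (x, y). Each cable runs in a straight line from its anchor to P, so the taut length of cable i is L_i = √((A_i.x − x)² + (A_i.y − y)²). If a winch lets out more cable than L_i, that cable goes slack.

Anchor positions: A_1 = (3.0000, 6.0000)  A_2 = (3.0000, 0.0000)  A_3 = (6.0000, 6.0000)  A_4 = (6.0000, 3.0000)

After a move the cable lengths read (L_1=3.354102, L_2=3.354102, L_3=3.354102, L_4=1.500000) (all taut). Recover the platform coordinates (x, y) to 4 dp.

circle eqns → linear via eq_j − eq_1; set c_j = A_j·A_j − L_j²
c_1 = 9.0000+36.0000−11.2500 = 33.7500
0.0000·x + 12.0000·y = c_1−c_2 = 36.0000
-6.0000·x + 0.0000·y = c_1−c_3 = -27.0000
-6.0000·x + 6.0000·y = c_1−c_4 = -9.0000
solve first two rows → x=4.5000, y=3.0000
check cable 4: ‖A_4−P‖² = 2.2500 ≈ L_4² = 2.2500 ✓

(4.5000, 3.0000)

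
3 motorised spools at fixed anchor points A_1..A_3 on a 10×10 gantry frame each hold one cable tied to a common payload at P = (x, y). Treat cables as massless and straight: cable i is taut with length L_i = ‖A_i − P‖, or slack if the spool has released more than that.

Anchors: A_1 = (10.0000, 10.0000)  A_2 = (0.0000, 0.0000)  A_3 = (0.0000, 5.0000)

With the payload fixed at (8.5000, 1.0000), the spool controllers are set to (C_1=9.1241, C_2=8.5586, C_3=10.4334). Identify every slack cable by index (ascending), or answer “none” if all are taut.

3

cable 1: √((1.5000)²+(9.0000)²)=9.1241, C_1=9.1241: taut
cable 2: √((-8.5000)²+(-1.0000)²)=8.5586, C_2=8.5586: taut
cable 3: √((-8.5000)²+(4.0000)²)=9.3941, C_3=10.4334: slack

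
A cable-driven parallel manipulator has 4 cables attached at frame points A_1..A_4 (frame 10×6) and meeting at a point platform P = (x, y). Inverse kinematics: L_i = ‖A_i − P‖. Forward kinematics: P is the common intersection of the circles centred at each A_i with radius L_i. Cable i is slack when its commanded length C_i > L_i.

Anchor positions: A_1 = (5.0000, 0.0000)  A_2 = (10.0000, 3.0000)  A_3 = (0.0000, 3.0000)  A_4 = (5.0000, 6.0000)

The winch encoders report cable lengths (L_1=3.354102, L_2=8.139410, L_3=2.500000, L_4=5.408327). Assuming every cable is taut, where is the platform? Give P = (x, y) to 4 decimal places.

(2.0000, 1.5000)

circle eqns → linear via eq_j − eq_1; set q_j = A_j·A_j − L_j²
q_1 = 25.0000+0.0000−11.2500 = 13.7500
-10.0000·x − 6.0000·y = q_1−q_2 = -29.0000
10.0000·x − 6.0000·y = q_1−q_3 = 11.0000
0.0000·x − 12.0000·y = q_1−q_4 = -18.0000
solve first two rows → x=2.0000, y=1.5000
check cable 4: ‖A_4−P‖² = 29.2500 ≈ L_4² = 29.2500 ✓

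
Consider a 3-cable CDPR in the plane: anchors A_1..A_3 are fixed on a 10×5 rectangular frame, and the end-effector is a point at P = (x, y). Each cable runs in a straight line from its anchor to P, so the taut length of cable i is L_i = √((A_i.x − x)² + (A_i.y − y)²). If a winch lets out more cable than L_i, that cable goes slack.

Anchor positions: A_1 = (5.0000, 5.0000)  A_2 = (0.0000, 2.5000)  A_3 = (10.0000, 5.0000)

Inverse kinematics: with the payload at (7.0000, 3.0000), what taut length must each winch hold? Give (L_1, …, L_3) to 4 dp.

(2.8284, 7.0178, 3.6056)

cable 1: Δx=-2.0000, Δy=2.0000; L_1 = √(Δx²+Δy²) = 2.8284
cable 2: Δx=-7.0000, Δy=-0.5000; L_2 = √(Δx²+Δy²) = 7.0178
cable 3: Δx=3.0000, Δy=2.0000; L_3 = √(Δx²+Δy²) = 3.6056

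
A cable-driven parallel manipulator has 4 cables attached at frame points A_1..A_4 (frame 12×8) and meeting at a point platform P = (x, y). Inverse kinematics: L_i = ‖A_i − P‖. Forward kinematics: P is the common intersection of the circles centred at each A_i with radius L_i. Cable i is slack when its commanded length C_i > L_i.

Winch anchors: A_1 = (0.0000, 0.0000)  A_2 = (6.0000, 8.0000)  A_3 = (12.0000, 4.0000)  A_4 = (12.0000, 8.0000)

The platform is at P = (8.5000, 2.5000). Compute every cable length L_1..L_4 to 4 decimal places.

cable 1: Δx=-8.5000, Δy=-2.5000; L_1 = √(Δx²+Δy²) = 8.8600
cable 2: Δx=-2.5000, Δy=5.5000; L_2 = √(Δx²+Δy²) = 6.0415
cable 3: Δx=3.5000, Δy=1.5000; L_3 = √(Δx²+Δy²) = 3.8079
cable 4: Δx=3.5000, Δy=5.5000; L_4 = √(Δx²+Δy²) = 6.5192

(8.8600, 6.0415, 3.8079, 6.5192)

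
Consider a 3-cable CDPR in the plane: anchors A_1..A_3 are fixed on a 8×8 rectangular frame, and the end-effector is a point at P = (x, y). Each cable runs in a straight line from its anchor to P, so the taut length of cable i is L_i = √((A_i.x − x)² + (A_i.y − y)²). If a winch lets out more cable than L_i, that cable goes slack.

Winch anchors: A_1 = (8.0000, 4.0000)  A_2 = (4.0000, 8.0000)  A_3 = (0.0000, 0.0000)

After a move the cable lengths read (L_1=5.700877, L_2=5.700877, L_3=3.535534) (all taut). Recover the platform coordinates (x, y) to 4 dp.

(2.5000, 2.5000)

circle eqns → linear via eq_j − eq_1; set k_j = A_j·A_j − L_j²
k_1 = 64.0000+16.0000−32.5000 = 47.5000
8.0000·x − 8.0000·y = k_1−k_2 = 0.0000
16.0000·x + 8.0000·y = k_1−k_3 = 60.0000
solve first two rows → x=2.5000, y=2.5000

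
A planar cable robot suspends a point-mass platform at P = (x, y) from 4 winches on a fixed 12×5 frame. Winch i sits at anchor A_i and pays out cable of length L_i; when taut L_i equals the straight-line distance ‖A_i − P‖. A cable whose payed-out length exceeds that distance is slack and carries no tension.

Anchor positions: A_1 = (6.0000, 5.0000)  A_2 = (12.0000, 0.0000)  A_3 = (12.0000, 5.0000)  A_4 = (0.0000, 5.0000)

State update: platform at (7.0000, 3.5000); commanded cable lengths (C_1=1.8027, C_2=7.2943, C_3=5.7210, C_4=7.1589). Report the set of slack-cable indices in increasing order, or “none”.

i=1: geometric 1.8028 vs commanded 1.8027 ⇒ taut
i=2: geometric 6.1033 vs commanded 7.2943 ⇒ slack
i=3: geometric 5.2202 vs commanded 5.7210 ⇒ slack
i=4: geometric 7.1589 vs commanded 7.1589 ⇒ taut

2, 3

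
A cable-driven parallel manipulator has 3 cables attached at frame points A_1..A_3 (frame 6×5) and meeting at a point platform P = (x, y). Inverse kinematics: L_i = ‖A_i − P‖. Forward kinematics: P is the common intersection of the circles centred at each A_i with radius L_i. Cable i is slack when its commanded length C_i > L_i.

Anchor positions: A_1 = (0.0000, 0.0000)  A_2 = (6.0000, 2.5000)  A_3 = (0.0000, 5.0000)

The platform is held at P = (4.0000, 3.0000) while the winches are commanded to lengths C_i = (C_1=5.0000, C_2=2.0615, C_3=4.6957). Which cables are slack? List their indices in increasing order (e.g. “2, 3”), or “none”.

3

i=1: geometric 5.0000 vs commanded 5.0000 ⇒ taut
i=2: geometric 2.0616 vs commanded 2.0615 ⇒ taut
i=3: geometric 4.4721 vs commanded 4.6957 ⇒ slack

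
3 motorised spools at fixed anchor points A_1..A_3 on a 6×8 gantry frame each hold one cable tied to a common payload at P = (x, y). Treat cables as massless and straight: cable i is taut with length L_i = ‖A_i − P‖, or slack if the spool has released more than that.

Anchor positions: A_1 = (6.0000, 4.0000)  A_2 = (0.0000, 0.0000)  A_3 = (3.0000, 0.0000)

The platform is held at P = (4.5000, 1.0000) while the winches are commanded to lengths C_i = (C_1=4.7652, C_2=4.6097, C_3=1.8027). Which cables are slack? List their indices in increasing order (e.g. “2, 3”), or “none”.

1

i=1: geometric 3.3541 vs commanded 4.7652 ⇒ slack
i=2: geometric 4.6098 vs commanded 4.6097 ⇒ taut
i=3: geometric 1.8028 vs commanded 1.8027 ⇒ taut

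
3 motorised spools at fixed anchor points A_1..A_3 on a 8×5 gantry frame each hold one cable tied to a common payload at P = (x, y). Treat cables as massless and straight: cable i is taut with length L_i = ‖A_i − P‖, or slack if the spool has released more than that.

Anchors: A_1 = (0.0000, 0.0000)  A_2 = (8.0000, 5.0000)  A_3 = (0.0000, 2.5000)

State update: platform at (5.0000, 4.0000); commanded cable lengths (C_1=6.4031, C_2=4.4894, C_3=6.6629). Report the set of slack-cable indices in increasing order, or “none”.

2, 3

i=1: geometric 6.4031 vs commanded 6.4031 ⇒ taut
i=2: geometric 3.1623 vs commanded 4.4894 ⇒ slack
i=3: geometric 5.2202 vs commanded 6.6629 ⇒ slack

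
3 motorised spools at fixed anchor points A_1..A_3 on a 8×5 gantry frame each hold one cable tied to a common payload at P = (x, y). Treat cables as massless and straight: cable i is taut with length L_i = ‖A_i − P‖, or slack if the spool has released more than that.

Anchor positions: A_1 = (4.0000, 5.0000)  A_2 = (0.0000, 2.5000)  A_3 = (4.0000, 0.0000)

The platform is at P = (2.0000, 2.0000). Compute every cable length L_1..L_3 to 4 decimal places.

(3.6056, 2.0616, 2.8284)

L_1 = √((4.0000−2.0000)² + (5.0000−2.0000)²) = 3.6056
L_2 = √((0.0000−2.0000)² + (2.5000−2.0000)²) = 2.0616
L_3 = √((4.0000−2.0000)² + (0.0000−2.0000)²) = 2.8284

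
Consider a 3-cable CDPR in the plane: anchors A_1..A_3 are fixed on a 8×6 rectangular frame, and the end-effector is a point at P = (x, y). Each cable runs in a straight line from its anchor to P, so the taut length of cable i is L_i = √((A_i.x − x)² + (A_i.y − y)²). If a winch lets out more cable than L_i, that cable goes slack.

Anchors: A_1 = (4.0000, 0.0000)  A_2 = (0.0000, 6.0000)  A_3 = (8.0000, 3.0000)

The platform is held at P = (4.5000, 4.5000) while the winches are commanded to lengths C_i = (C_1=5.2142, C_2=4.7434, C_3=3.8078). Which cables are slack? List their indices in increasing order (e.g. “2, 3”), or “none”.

1

i=1: geometric 4.5277 vs commanded 5.2142 ⇒ slack
i=2: geometric 4.7434 vs commanded 4.7434 ⇒ taut
i=3: geometric 3.8079 vs commanded 3.8078 ⇒ taut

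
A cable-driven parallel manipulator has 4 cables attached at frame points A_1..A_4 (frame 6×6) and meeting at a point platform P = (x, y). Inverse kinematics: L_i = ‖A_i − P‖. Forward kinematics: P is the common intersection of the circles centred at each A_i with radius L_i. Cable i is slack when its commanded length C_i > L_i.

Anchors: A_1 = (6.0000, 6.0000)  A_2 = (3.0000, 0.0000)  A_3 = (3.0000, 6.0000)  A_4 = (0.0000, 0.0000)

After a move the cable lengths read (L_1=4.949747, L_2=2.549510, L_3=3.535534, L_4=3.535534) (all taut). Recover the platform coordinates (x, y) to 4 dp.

(2.5000, 2.5000)

expand ‖A_i−P‖²=L_i² and subtract eq 1 (c_i ≔ ‖A_i‖²−L_i²)
c_1 = 36.0000+36.0000−24.5000 = 47.5000
eq1−eq2 → [6.0000  12.0000]·P = 45.0000
eq1−eq3 → [6.0000  0.0000]·P = 15.0000
eq1−eq4 → [12.0000  12.0000]·P = 60.0000
2×2 solve → P = (2.5000, 2.5000)
check cable 4: ‖A_4−P‖² = 12.5000 ≈ L_4² = 12.5000 ✓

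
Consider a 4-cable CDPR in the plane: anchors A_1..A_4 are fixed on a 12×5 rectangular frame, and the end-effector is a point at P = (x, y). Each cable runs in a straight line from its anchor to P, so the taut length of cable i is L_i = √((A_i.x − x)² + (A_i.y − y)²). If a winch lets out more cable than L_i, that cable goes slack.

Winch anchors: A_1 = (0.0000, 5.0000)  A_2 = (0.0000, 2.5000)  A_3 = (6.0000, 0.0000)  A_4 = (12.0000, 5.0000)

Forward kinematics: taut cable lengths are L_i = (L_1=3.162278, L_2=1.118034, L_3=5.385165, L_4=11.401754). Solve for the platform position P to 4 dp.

each cable: (A_i−P)·(A_i−P) = L_i²; let q_i = ‖A_i‖²−L_i²
q_1 = 0.0000+25.0000−10.0000 = 15.0000
row 1: 0.0000x + 5.0000y = 10.0000  (q_2=5.0000)
row 2: -12.0000x + 10.0000y = 8.0000  (q_3=7.0000)
row 3: -24.0000x + 0.0000y = -24.0000  (q_4=39.0000)
Cramer on rows 1–2 → x = 1.0000, y = 2.0000
check cable 4: ‖A_4−P‖² = 130.0000 ≈ L_4² = 130.0000 ✓

(1.0000, 2.0000)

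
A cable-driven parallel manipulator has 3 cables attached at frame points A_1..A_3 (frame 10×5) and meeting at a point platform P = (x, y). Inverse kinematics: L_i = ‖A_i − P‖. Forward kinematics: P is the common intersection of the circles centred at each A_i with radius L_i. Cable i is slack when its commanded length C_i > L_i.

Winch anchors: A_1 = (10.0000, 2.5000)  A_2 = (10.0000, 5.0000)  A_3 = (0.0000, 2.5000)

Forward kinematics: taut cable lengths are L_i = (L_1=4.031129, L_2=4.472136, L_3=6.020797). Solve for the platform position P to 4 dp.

circle eqns → linear via eq_j − eq_1; set k_j = A_j·A_j − L_j²
k_1 = 100.0000+6.2500−16.2500 = 90.0000
0.0000·x − 5.0000·y = k_1−k_2 = -15.0000
20.0000·x + 0.0000·y = k_1−k_3 = 120.0000
solve first two rows → x=6.0000, y=3.0000

(6.0000, 3.0000)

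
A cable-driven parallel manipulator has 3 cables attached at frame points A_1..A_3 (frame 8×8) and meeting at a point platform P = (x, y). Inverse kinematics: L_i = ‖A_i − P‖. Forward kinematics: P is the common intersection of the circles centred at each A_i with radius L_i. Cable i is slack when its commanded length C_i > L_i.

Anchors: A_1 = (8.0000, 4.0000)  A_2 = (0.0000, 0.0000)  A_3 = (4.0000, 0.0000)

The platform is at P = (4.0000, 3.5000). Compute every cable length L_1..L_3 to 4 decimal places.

L_1: Δ = A_1−P = (4.0000, 0.5000) → ‖Δ‖ = √16.2500 = 4.0311
L_2: Δ = A_2−P = (-4.0000, -3.5000) → ‖Δ‖ = √28.2500 = 5.3151
L_3: Δ = A_3−P = (0.0000, -3.5000) → ‖Δ‖ = √12.2500 = 3.5000

(4.0311, 5.3151, 3.5000)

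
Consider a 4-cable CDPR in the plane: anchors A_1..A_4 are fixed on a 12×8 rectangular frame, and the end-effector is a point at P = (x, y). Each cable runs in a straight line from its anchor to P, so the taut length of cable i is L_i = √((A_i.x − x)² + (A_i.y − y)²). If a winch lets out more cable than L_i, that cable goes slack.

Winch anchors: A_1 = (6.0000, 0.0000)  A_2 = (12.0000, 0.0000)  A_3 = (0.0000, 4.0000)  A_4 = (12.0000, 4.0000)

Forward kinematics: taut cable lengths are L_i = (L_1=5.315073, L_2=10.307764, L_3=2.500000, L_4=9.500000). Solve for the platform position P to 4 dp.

(2.5000, 4.0000)

each cable: (A_i−P)·(A_i−P) = L_i²; let q_i = ‖A_i‖²−L_i²
q_1 = 36.0000+0.0000−28.2500 = 7.7500
row 1: -12.0000x + 0.0000y = -30.0000  (q_2=37.7500)
row 2: 12.0000x − 8.0000y = -2.0000  (q_3=9.7500)
row 3: -12.0000x − 8.0000y = -62.0000  (q_4=69.7500)
Cramer on rows 1–2 → x = 2.5000, y = 4.0000
check cable 4: ‖A_4−P‖² = 90.2500 ≈ L_4² = 90.2500 ✓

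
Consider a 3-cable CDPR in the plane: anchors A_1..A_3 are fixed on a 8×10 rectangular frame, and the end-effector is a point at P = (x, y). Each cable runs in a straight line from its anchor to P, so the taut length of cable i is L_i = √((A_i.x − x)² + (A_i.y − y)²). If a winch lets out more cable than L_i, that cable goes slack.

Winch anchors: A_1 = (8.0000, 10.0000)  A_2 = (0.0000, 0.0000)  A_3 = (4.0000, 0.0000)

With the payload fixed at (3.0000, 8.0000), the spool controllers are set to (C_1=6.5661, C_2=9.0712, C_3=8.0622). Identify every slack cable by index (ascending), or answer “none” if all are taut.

1, 2

cable 1: L_1 = ‖A_1−P‖ = 5.3852;  C_1 = 6.5661 → slack
cable 2: L_2 = ‖A_2−P‖ = 8.5440;  C_2 = 9.0712 → slack
cable 3: L_3 = ‖A_3−P‖ = 8.0623;  C_3 = 8.0622 → taut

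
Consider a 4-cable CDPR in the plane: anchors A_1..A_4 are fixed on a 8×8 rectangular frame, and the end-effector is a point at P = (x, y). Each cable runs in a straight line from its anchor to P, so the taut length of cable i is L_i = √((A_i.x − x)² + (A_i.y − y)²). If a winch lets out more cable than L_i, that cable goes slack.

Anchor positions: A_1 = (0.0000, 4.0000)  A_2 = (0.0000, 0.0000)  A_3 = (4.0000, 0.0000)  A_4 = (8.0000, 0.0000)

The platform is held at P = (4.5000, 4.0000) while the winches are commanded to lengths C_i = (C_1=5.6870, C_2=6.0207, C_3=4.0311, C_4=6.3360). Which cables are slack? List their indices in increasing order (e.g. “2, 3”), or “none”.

cable 1: L_1 = ‖A_1−P‖ = 4.5000;  C_1 = 5.6870 → slack
cable 2: L_2 = ‖A_2−P‖ = 6.0208;  C_2 = 6.0207 → taut
cable 3: L_3 = ‖A_3−P‖ = 4.0311;  C_3 = 4.0311 → taut
cable 4: L_4 = ‖A_4−P‖ = 5.3151;  C_4 = 6.3360 → slack

1, 4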